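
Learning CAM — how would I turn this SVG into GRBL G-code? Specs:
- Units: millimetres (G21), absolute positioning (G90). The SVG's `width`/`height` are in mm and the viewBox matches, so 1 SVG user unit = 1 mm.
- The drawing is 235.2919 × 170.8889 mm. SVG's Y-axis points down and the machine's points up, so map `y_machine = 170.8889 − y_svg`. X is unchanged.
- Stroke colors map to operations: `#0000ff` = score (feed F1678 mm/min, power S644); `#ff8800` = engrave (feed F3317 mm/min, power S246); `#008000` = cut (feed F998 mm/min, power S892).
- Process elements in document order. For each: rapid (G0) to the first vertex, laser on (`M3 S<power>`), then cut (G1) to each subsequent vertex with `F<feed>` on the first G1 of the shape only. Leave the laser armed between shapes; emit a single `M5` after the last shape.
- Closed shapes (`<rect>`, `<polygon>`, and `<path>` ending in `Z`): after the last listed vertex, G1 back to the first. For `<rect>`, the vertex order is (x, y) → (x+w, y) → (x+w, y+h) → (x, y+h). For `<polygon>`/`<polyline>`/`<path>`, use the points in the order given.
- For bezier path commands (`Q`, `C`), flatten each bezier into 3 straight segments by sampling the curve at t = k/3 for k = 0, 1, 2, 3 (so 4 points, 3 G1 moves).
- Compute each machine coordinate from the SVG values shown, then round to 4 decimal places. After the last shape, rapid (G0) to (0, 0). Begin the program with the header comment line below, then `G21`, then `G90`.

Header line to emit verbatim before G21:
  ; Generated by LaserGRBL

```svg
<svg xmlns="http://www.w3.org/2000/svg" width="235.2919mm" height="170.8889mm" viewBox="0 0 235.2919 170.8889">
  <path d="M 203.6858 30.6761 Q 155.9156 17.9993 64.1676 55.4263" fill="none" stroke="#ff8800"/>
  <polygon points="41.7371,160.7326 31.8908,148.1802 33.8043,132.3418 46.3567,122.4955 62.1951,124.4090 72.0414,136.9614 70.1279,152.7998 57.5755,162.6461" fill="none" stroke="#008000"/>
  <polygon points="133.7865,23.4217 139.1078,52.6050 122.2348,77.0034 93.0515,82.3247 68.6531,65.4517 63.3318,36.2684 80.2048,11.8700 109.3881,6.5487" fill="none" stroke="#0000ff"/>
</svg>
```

; Generated by LaserGRBL
G21
G90
G0 X203.6858 Y140.2128
M3 S246
G1 X166.9526 Y143.0969 F3317
G1 X120.4465 Y134.8468
G1 X64.1676 Y115.4626
G0 X41.7371 Y10.1563
M3 S892
G1 X31.8908 Y22.7087 F998
G1 X33.8043 Y38.5471
G1 X46.3567 Y48.3934
G1 X62.1951 Y46.4799
G1 X72.0414 Y33.9275
G1 X70.1279 Y18.0891
G1 X57.5755 Y8.2428
G1 X41.7371 Y10.1563
G0 X133.7865 Y147.4672
M3 S644
G1 X139.1078 Y118.2839 F1678
G1 X122.2348 Y93.8855
G1 X93.0515 Y88.5642
G1 X68.6531 Y105.4372
G1 X63.3318 Y134.6205
G1 X80.2048 Y159.0189
G1 X109.3881 Y164.3402
G1 X133.7865 Y147.4672
M5
G0 X0.0000 Y0.0000

1 u = 1 mm; y_m = 170.8889 − y.

[1] `<path>` quadratic bezier, #ff8800→engrave S246 F3317: (203.6858,140.2128) → (166.9526,143.0969) → (120.4465,134.8468) → (64.1676,115.4626)

[2] `<polygon>` regular polygon, #008000→cut S892 F998: (41.7371,10.1563) → (31.8908,22.7087) → (33.8043,38.5471) → (46.3567,48.3934) → (62.1951,46.4799) → (72.0414,33.9275) → (70.1279,18.0891) → (57.5755,8.2428) → (41.7371,10.1563) (closed)

[3] `<polygon>` regular polygon, #0000ff→score S644 F1678: (133.7865,147.4672) → (139.1078,118.2839) → (122.2348,93.8855) → (93.0515,88.5642) → (68.6531,105.4372) → (63.3318,134.6205) → (80.2048,159.0189) → (109.3881,164.3402) → (133.7865,147.4672) (closed)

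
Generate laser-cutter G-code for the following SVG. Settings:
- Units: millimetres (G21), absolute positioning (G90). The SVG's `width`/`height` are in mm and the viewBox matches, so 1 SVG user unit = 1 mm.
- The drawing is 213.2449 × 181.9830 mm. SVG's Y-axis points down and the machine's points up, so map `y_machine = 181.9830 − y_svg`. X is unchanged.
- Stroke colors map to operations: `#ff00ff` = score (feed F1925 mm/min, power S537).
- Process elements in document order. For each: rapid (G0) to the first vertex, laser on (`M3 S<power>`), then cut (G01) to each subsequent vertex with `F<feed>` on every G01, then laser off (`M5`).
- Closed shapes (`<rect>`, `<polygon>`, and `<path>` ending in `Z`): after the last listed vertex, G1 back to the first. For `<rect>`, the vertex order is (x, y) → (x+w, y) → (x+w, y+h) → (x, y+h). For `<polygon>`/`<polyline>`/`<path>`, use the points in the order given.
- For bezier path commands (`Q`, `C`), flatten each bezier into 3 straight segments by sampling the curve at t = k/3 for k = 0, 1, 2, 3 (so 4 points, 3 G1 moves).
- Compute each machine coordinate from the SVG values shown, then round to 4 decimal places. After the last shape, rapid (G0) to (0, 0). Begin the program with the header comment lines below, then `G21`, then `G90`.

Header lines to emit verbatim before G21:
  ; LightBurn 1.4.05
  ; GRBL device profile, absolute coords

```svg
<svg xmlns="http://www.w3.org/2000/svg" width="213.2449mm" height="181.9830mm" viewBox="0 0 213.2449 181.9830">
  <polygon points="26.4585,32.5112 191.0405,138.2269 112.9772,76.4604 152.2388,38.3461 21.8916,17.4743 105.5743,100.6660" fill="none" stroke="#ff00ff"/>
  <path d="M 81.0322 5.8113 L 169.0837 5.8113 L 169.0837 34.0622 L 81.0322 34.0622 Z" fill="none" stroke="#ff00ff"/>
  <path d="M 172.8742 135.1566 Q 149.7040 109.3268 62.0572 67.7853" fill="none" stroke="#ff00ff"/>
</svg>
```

Since the viewBox matches the mm dimensions, user units are millimetres directly. The only transform is the Y-flip y_m = 181.9830 − y_svg.

Shape 1 is a closed polygon drawn with `<polygon>`. Its stroke #ff00ff means score at S537, F1925. After flipping Y the toolpath is (26.4585,149.4718) → (191.0405,43.7561) → (112.9772,105.5226) → (152.2388,143.6369) → (21.8916,164.5087) → (105.5743,81.3170) → (26.4585,149.4718), returning to the start.

Shape 2 is a rectangle drawn with `<path>`. Its stroke #ff00ff means score at S537, F1925. After flipping Y the toolpath is (81.0322,176.1717) → (169.0837,176.1717) → (169.0837,147.9208) → (81.0322,147.9208) → (81.0322,176.1717), returning to the start.

Shape 3 is a quadratic bezier drawn with `<path>`. Its stroke #ff00ff means score at S537, F1925. After flipping Y the toolpath is (172.8742,46.8264) → (150.2633,65.7920) → (113.3243,88.2491) → (62.0572,114.1977).

; LightBurn 1.4.05
; GRBL device profile, absolute coords
G21
G90
G0 X26.4585 Y149.4718
M3 S537
G01 X191.0405 Y43.7561 F1925
G01 X112.9772 Y105.5226 F1925
G01 X152.2388 Y143.6369 F1925
G01 X21.8916 Y164.5087 F1925
G01 X105.5743 Y81.3170 F1925
G01 X26.4585 Y149.4718 F1925
M5
G0 X81.0322 Y176.1717
M3 S537
G01 X169.0837 Y176.1717 F1925
G01 X169.0837 Y147.9208 F1925
G01 X81.0322 Y147.9208 F1925
G01 X81.0322 Y176.1717 F1925
M5
G0 X172.8742 Y46.8264
M3 S537
G01 X150.2633 Y65.7920 F1925
G01 X113.3243 Y88.2491 F1925
G01 X62.0572 Y114.1977 F1925
M5
G0 X0.0000 Y0.0000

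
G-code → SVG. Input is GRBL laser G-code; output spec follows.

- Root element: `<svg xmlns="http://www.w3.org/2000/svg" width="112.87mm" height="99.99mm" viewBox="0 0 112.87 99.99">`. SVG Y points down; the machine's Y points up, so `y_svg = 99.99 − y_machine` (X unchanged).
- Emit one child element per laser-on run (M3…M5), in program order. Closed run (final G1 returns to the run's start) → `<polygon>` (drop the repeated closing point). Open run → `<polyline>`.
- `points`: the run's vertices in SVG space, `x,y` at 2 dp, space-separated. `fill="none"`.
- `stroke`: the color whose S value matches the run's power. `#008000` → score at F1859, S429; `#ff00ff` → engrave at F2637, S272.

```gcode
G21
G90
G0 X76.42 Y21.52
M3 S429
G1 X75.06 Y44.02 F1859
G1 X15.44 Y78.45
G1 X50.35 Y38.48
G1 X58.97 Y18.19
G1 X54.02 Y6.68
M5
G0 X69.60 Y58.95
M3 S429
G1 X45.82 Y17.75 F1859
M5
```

Each laser-on run becomes one SVG element. Flip Y back into SVG space with y_svg = 99.99 − y_machine. Every run uses S429, so all elements get stroke `#008000` (score).

Run 1: The run is open, so emit a `<polyline>` with points (Y-flipped): 76.42,78.47 75.06,55.97 15.44,21.54 50.35,61.51 58.97,81.80 54.02,93.31.

Run 2: The run is open, so emit a `<polyline>` with points (Y-flipped): 69.60,41.04 45.82,82.24.

<svg xmlns="http://www.w3.org/2000/svg" width="112.87mm" height="99.99mm" viewBox="0 0 112.87 99.99">
  <polyline points="76.42,78.47 75.06,55.97 15.44,21.54 50.35,61.51 58.97,81.80 54.02,93.31" fill="none" stroke="#008000"/>
  <polyline points="69.60,41.04 45.82,82.24" fill="none" stroke="#008000"/>
</svg>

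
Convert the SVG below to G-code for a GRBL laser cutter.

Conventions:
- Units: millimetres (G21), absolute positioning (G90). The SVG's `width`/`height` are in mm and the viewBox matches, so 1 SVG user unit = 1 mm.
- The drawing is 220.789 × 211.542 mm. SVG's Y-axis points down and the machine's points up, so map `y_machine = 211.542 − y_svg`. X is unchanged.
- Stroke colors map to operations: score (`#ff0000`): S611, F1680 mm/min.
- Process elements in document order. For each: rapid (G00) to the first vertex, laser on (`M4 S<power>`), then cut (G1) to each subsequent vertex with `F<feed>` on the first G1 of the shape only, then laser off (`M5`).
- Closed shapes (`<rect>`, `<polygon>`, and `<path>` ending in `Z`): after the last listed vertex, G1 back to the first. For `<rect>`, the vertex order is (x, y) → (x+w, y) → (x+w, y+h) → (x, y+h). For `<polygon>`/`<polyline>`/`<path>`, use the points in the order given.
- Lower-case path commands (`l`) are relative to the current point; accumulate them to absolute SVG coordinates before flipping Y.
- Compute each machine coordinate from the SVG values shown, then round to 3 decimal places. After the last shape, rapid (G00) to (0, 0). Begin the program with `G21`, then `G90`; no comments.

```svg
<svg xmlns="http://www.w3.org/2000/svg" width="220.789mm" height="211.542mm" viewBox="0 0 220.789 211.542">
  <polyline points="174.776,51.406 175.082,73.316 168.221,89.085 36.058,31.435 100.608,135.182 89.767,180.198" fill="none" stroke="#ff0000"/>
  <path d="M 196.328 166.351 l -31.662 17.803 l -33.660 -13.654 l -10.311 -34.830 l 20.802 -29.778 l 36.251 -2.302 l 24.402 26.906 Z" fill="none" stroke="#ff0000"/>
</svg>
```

1 u = 1 mm; y_m = 211.542 − y.

[1] `<polyline>` open polyline, #ff0000→score S611 F1680: (174.776,160.136) → (175.082,138.226) → (168.221,122.457) → (36.058,180.107) → (100.608,76.360) → (89.767,31.344)

[2] `<path>` regular polygon, #ff0000→score S611 F1680: (196.328,45.191) → (164.666,27.388) → (131.006,41.042) → (120.695,75.872) → (141.497,105.650) → (177.748,107.952) → (202.150,81.046) → (196.328,45.191) (closed)

G21
G90
G00 X174.776 Y160.136
M4 S611
G1 X175.082 Y138.226 F1680
G1 X168.221 Y122.457
G1 X36.058 Y180.107
G1 X100.608 Y76.360
G1 X89.767 Y31.344
M5
G00 X196.328 Y45.191
M4 S611
G1 X164.666 Y27.388 F1680
G1 X131.006 Y41.042
G1 X120.695 Y75.872
G1 X141.497 Y105.650
G1 X177.748 Y107.952
G1 X202.150 Y81.046
G1 X196.328 Y45.191
M5
G00 X0.000 Y0.000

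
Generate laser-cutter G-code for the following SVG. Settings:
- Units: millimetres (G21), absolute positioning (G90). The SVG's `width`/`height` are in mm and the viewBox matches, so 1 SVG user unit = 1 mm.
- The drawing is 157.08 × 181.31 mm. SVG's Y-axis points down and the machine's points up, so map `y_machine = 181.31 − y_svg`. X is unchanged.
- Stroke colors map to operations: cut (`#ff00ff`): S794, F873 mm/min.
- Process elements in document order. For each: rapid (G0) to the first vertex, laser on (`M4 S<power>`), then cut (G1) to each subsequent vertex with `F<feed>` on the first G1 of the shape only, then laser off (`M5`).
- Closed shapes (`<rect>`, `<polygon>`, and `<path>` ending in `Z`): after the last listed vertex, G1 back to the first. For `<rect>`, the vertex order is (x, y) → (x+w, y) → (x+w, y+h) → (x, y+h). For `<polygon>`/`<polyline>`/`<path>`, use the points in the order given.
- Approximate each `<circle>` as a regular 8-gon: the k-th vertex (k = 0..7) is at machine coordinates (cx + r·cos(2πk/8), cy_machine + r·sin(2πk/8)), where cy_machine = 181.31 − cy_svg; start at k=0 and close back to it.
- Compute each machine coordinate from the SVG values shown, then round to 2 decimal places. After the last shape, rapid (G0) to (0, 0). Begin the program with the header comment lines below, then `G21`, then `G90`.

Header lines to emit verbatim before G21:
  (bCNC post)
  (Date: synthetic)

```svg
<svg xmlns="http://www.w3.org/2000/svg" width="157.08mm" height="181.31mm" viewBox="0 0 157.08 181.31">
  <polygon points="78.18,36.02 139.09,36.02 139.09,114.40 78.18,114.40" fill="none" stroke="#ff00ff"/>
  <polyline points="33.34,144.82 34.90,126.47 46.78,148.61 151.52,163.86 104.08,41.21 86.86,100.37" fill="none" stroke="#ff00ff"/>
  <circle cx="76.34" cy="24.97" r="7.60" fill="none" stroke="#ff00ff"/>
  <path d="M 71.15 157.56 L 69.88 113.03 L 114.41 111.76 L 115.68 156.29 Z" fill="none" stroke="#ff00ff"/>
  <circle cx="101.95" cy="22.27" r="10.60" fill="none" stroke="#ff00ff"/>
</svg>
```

(bCNC post)
(Date: synthetic)
G21
G90
G0 X78.18 Y145.29
M4 S794
G1 X139.09 Y145.29 F873
G1 X139.09 Y66.91
G1 X78.18 Y66.91
G1 X78.18 Y145.29
M5
G0 X33.34 Y36.49
M4 S794
G1 X34.90 Y54.84 F873
G1 X46.78 Y32.70
G1 X151.52 Y17.45
G1 X104.08 Y140.10
G1 X86.86 Y80.94
M5
G0 X83.94 Y156.34
M4 S794
G1 X81.71 Y161.71 F873
G1 X76.34 Y163.94
G1 X70.97 Y161.71
G1 X68.74 Y156.34
G1 X70.97 Y150.97
G1 X76.34 Y148.74
G1 X81.71 Y150.97
G1 X83.94 Y156.34
M5
G0 X71.15 Y23.75
M4 S794
G1 X69.88 Y68.28 F873
G1 X114.41 Y69.55
G1 X115.68 Y25.02
G1 X71.15 Y23.75
M5
G0 X112.55 Y159.04
M4 S794
G1 X109.45 Y166.54 F873
G1 X101.95 Y169.64
G1 X94.45 Y166.54
G1 X91.35 Y159.04
G1 X94.45 Y151.54
G1 X101.95 Y148.44
G1 X109.45 Y151.54
G1 X112.55 Y159.04
M5
G0 X0.00 Y0.00

viewBox `0 0 157.08 181.31` with mm width/height → 1 unit = 1 mm. Flip: y_m = 181.31 − y_svg.

**Shape 1** — `<polygon>` rectangle, stroke `#ff00ff` → cut (S794, F873). Machine vertices: (78.18,145.29) → (139.09,145.29) → (139.09,66.91) → (78.18,66.91) → (78.18,145.29). Closed: final G1 returns to the first vertex.

**Shape 2** — `<polyline>` open polyline, stroke `#ff00ff` → cut (S794, F873). Machine vertices: (33.34,36.49) → (34.90,54.84) → (46.78,32.70) → (151.52,17.45) → (104.08,140.10) → (86.86,80.94). Open path.

**Shape 3** — `<circle>` circle, stroke `#ff00ff` → cut (S794, F873). Machine vertices: (83.94,156.34) → (81.71,161.71) → (76.34,163.94) → (70.97,161.71) → (68.74,156.34) → (70.97,150.97) → (76.34,148.74) → (81.71,150.97) → (83.94,156.34). Closed: final G1 returns to the first vertex.

**Shape 4** — `<path>` regular polygon, stroke `#ff00ff` → cut (S794, F873). Machine vertices: (71.15,23.75) → (69.88,68.28) → (114.41,69.55) → (115.68,25.02) → (71.15,23.75). Closed: final G1 returns to the first vertex.

**Shape 5** — `<circle>` circle, stroke `#ff00ff` → cut (S794, F873). Machine vertices: (112.55,159.04) → (109.45,166.54) → (101.95,169.64) → (94.45,166.54) → (91.35,159.04) → (94.45,151.54) → (101.95,148.44) → (109.45,151.54) → (112.55,159.04). Closed: final G1 returns to the first vertex.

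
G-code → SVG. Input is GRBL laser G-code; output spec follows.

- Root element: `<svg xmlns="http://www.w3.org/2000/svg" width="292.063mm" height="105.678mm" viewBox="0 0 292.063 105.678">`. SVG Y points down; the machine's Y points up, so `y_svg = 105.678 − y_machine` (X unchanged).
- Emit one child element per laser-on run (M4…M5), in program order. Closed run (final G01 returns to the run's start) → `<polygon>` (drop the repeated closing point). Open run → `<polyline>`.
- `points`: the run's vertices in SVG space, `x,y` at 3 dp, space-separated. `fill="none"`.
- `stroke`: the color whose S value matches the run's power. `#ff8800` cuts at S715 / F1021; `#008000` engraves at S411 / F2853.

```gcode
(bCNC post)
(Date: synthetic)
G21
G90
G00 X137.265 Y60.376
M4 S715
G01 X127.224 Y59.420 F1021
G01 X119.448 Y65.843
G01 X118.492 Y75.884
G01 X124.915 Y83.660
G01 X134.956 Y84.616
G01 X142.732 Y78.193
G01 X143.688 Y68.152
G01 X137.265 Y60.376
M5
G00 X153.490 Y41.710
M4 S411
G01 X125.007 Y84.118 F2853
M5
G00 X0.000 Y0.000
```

<svg xmlns="http://www.w3.org/2000/svg" width="292.063mm" height="105.678mm" viewBox="0 0 292.063 105.678">
  <polygon points="137.265,45.302 127.224,46.258 119.448,39.835 118.492,29.794 124.915,22.018 134.956,21.062 142.732,27.485 143.688,37.526" fill="none" stroke="#ff8800"/>
  <polyline points="153.490,63.968 125.007,21.560" fill="none" stroke="#008000"/>
</svg>

Each laser-on run becomes one SVG element. Flip Y back into SVG space with y_svg = 105.678 − y_machine.

Run 1: S715 ⇒ cut layer `#ff8800`. The run returns to its start, so emit a `<polygon>` with points (Y-flipped): 137.265,45.302 127.224,46.258 119.448,39.835 118.492,29.794 124.915,22.018 134.956,21.062 142.732,27.485 143.688,37.526.

Run 2: the run's S411 means `#008000` (engrave). The run is open, so emit a `<polyline>` with points (Y-flipped): 153.490,63.968 125.007,21.560.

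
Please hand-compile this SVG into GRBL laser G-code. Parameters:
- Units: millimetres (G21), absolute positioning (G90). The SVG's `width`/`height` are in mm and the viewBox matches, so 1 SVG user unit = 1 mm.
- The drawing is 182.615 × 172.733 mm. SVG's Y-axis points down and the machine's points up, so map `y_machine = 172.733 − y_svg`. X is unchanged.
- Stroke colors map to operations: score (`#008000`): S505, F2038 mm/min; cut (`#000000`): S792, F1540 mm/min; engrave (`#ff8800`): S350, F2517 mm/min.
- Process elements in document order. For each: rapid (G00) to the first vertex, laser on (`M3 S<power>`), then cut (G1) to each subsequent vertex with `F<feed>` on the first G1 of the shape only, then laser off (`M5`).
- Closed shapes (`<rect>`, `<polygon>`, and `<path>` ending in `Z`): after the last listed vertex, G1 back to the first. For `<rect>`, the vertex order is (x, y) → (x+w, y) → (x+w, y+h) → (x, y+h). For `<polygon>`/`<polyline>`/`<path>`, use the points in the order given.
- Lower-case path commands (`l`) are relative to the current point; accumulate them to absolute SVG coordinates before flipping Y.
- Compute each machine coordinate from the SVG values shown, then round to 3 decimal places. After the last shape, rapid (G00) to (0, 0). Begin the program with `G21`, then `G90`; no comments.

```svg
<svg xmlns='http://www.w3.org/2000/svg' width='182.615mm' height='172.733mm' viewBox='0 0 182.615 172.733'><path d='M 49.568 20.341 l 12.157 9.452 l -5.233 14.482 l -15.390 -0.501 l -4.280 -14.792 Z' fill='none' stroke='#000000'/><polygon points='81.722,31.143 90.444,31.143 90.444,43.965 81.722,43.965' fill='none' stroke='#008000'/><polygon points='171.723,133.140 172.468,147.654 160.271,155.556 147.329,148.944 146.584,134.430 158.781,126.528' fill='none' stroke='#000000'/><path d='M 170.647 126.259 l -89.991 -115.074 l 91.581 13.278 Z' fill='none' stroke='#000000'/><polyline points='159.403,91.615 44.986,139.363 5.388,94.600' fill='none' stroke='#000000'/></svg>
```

1 u = 1 mm; y_m = 172.733 − y.

[1] `<path>` regular polygon, #000000→cut S792 F1540: (49.568,152.392) → (61.725,142.940) → (56.492,128.458) → (41.102,128.959) → (36.822,143.751) → (49.568,152.392) (closed)

[2] `<polygon>` rectangle, #008000→score S505 F2038: (81.722,141.590) → (90.444,141.590) → (90.444,128.768) → (81.722,128.768) → (81.722,141.590) (closed)

[3] `<polygon>` regular polygon, #000000→cut S792 F1540: (171.723,39.593) → (172.468,25.079) → (160.271,17.177) → (147.329,23.789) → (146.584,38.303) → (158.781,46.205) → (171.723,39.593) (closed)

[4] `<path>` closed polygon, #000000→cut S792 F1540: (170.647,46.474) → (80.656,161.548) → (172.237,148.270) → (170.647,46.474) (closed)

[5] `<polyline>` open polyline, #000000→cut S792 F1540: (159.403,81.118) → (44.986,33.370) → (5.388,78.133)

G21
G90
G00 X49.568 Y152.392
M3 S792
G1 X61.725 Y142.940 F1540
G1 X56.492 Y128.458
G1 X41.102 Y128.959
G1 X36.822 Y143.751
G1 X49.568 Y152.392
M5
G00 X81.722 Y141.590
M3 S505
G1 X90.444 Y141.590 F2038
G1 X90.444 Y128.768
G1 X81.722 Y128.768
G1 X81.722 Y141.590
M5
G00 X171.723 Y39.593
M3 S792
G1 X172.468 Y25.079 F1540
G1 X160.271 Y17.177
G1 X147.329 Y23.789
G1 X146.584 Y38.303
G1 X158.781 Y46.205
G1 X171.723 Y39.593
M5
G00 X170.647 Y46.474
M3 S792
G1 X80.656 Y161.548 F1540
G1 X172.237 Y148.270
G1 X170.647 Y46.474
M5
G00 X159.403 Y81.118
M3 S792
G1 X44.986 Y33.370 F1540
G1 X5.388 Y78.133
M5
G00 X0.000 Y0.000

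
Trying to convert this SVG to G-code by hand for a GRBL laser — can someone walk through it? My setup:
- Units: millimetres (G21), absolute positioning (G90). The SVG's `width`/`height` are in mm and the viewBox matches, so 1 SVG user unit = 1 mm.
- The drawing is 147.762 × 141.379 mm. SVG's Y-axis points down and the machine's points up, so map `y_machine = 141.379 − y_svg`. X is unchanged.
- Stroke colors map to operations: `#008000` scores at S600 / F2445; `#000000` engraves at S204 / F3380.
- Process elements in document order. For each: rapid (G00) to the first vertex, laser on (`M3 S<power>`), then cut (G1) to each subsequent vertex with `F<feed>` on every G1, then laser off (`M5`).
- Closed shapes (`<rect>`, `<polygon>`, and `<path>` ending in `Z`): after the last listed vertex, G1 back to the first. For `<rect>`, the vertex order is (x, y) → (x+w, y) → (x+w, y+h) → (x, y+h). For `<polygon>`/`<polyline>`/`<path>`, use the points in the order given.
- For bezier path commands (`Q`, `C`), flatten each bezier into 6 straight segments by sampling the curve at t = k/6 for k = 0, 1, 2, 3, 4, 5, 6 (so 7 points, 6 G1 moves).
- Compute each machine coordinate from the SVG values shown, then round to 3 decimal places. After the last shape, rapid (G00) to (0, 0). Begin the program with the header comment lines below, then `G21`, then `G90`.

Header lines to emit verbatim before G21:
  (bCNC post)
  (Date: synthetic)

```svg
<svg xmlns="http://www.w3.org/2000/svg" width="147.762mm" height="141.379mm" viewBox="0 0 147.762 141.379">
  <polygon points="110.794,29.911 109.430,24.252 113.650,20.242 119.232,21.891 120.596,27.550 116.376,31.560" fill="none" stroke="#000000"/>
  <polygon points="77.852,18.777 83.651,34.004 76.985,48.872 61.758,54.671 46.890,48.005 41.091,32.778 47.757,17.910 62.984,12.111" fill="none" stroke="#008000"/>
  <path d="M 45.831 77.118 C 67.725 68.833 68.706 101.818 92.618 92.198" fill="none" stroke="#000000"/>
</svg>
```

1 u = 1 mm; y_m = 141.379 − y.

[1] `<polygon>` regular polygon, #000000→engrave S204 F3380: (110.794,111.468) → (109.430,117.127) → (113.650,121.137) → (119.232,119.488) → (120.596,113.829) → (116.376,109.819) → (110.794,111.468) (closed)

[2] `<polygon>` regular polygon, #008000→score S600 F2445: (77.852,122.602) → (83.651,107.375) → (76.985,92.507) → (61.758,86.708) → (46.890,93.374) → (41.091,108.601) → (47.757,123.469) → (62.984,129.268) → (77.852,122.602) (closed)

[3] `<path>` cubic bezier, #000000→engrave S204 F3380: (45.831,64.261) → (55.238,65.353) → (62.378,61.896) → (68.468,56.220) → (74.726,50.656) → (82.370,47.533) → (92.618,49.181)

(bCNC post)
(Date: synthetic)
G21
G90
G00 X110.794 Y111.468
M3 S204
G1 X109.430 Y117.127 F3380
G1 X113.650 Y121.137 F3380
G1 X119.232 Y119.488 F3380
G1 X120.596 Y113.829 F3380
G1 X116.376 Y109.819 F3380
G1 X110.794 Y111.468 F3380
M5
G00 X77.852 Y122.602
M3 S600
G1 X83.651 Y107.375 F2445
G1 X76.985 Y92.507 F2445
G1 X61.758 Y86.708 F2445
G1 X46.890 Y93.374 F2445
G1 X41.091 Y108.601 F2445
G1 X47.757 Y123.469 F2445
G1 X62.984 Y129.268 F2445
G1 X77.852 Y122.602 F2445
M5
G00 X45.831 Y64.261
M3 S204
G1 X55.238 Y65.353 F3380
G1 X62.378 Y61.896 F3380
G1 X68.468 Y56.220 F3380
G1 X74.726 Y50.656 F3380
G1 X82.370 Y47.533 F3380
G1 X92.618 Y49.181 F3380
M5
G00 X0.000 Y0.000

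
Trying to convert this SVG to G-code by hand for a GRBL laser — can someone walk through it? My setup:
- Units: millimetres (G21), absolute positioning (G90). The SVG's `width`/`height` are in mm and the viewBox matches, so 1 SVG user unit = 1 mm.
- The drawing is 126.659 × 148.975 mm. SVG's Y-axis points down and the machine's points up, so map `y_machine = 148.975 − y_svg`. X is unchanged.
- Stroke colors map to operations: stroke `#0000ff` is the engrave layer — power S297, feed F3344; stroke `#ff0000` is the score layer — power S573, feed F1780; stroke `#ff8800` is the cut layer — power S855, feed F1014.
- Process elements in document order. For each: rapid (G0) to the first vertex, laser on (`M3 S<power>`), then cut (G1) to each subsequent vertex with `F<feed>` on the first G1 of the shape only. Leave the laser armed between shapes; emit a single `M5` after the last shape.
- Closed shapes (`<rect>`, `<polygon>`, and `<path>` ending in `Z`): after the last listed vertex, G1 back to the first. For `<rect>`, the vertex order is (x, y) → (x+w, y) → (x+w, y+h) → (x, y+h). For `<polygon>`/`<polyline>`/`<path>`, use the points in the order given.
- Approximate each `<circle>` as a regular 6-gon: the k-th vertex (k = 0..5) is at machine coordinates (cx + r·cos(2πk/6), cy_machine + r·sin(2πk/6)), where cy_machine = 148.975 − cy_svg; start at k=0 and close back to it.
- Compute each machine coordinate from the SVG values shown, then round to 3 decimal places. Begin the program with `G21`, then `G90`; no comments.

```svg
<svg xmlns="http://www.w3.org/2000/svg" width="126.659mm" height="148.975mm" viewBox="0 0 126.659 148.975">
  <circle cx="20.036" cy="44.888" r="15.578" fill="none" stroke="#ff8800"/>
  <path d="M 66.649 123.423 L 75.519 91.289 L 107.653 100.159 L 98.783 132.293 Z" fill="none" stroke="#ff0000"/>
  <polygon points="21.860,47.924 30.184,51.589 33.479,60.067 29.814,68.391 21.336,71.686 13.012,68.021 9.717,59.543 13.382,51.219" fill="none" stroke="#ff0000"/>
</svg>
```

G21
G90
G0 X35.614 Y104.087
M3 S855
G1 X27.825 Y117.578 F1014
G1 X12.247 Y117.578
G1 X4.458 Y104.087
G1 X12.247 Y90.596
G1 X27.825 Y90.596
G1 X35.614 Y104.087
G0 X66.649 Y25.552
M3 S573
G1 X75.519 Y57.686 F1780
G1 X107.653 Y48.816
G1 X98.783 Y16.682
G1 X66.649 Y25.552
G0 X21.860 Y101.051
M3 S573
G1 X30.184 Y97.386 F1780
G1 X33.479 Y88.908
G1 X29.814 Y80.584
G1 X21.336 Y77.289
G1 X13.012 Y80.954
G1 X9.717 Y89.432
G1 X13.382 Y97.756
G1 X21.860 Y101.051
M5

1 u = 1 mm; y_m = 148.975 − y.

[1] `<circle>` circle, #ff8800→cut S855 F1014: (35.614,104.087) → (27.825,117.578) → (12.247,117.578) → (4.458,104.087) → (12.247,90.596) → (27.825,90.596) → (35.614,104.087) (closed)

[2] `<path>` regular polygon, #ff0000→score S573 F1780: (66.649,25.552) → (75.519,57.686) → (107.653,48.816) → (98.783,16.682) → (66.649,25.552) (closed)

[3] `<polygon>` regular polygon, #ff0000→score S573 F1780: (21.860,101.051) → (30.184,97.386) → (33.479,88.908) → (29.814,80.584) → (21.336,77.289) → (13.012,80.954) → (9.717,89.432) → (13.382,97.756) → (21.860,101.051) (closed)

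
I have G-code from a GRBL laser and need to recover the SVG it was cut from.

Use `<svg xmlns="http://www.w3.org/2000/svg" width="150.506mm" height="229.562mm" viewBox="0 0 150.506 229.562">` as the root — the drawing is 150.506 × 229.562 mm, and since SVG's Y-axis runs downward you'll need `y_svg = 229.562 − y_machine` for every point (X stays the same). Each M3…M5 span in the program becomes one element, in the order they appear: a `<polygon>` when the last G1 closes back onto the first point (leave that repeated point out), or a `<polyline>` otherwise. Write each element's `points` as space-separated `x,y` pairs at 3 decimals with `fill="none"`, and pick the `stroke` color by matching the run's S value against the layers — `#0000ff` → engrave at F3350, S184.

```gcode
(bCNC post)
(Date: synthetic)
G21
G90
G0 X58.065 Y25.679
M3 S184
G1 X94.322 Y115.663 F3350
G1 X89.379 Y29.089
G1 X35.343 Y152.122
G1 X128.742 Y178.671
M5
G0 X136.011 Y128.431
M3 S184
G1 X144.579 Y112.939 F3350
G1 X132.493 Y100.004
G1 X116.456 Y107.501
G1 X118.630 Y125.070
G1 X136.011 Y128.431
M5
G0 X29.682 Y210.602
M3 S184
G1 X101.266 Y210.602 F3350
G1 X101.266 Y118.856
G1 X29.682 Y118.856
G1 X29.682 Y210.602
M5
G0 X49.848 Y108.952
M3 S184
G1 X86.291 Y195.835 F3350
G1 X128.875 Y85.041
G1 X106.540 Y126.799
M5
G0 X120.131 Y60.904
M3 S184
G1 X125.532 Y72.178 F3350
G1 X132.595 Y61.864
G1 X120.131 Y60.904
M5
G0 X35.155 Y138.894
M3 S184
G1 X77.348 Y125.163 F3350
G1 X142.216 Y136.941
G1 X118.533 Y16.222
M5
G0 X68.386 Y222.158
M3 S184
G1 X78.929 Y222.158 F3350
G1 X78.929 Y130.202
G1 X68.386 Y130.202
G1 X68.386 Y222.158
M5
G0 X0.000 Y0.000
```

<svg xmlns="http://www.w3.org/2000/svg" width="150.506mm" height="229.562mm" viewBox="0 0 150.506 229.562">
  <polyline points="58.065,203.883 94.322,113.899 89.379,200.473 35.343,77.440 128.742,50.891" fill="none" stroke="#0000ff"/>
  <polygon points="136.011,101.131 144.579,116.623 132.493,129.558 116.456,122.061 118.630,104.492" fill="none" stroke="#0000ff"/>
  <polygon points="29.682,18.960 101.266,18.960 101.266,110.706 29.682,110.706" fill="none" stroke="#0000ff"/>
  <polyline points="49.848,120.610 86.291,33.727 128.875,144.521 106.540,102.763" fill="none" stroke="#0000ff"/>
  <polygon points="120.131,168.658 125.532,157.384 132.595,167.698" fill="none" stroke="#0000ff"/>
  <polyline points="35.155,90.668 77.348,104.399 142.216,92.621 118.533,213.340" fill="none" stroke="#0000ff"/>
  <polygon points="68.386,7.404 78.929,7.404 78.929,99.360 68.386,99.360" fill="none" stroke="#0000ff"/>
</svg>

Machine Y-up, SVG Y-down with viewBox height 229.562, so y_svg = 229.562 − y_machine; X carries over. Every run uses S184, so all elements get stroke `#0000ff` (engrave).

Run 1: The run is open, so emit a `<polyline>` with points (Y-flipped): 58.065,203.883 94.322,113.899 89.379,200.473 35.343,77.440 128.742,50.891.

Run 2: The run returns to its start, so emit a `<polygon>` with points (Y-flipped): 136.011,101.131 144.579,116.623 132.493,129.558 116.456,122.061 118.630,104.492.

Run 3: The run returns to its start, so emit a `<polygon>` with points (Y-flipped): 29.682,18.960 101.266,18.960 101.266,110.706 29.682,110.706.

Run 4: The run is open, so emit a `<polyline>` with points (Y-flipped): 49.848,120.610 86.291,33.727 128.875,144.521 106.540,102.763.

Run 5: The run returns to its start, so emit a `<polygon>` with points (Y-flipped): 120.131,168.658 125.532,157.384 132.595,167.698.

Run 6: The run is open, so emit a `<polyline>` with points (Y-flipped): 35.155,90.668 77.348,104.399 142.216,92.621 118.533,213.340.

Run 7: The run returns to its start, so emit a `<polygon>` with points (Y-flipped): 68.386,7.404 78.929,7.404 78.929,99.360 68.386,99.360.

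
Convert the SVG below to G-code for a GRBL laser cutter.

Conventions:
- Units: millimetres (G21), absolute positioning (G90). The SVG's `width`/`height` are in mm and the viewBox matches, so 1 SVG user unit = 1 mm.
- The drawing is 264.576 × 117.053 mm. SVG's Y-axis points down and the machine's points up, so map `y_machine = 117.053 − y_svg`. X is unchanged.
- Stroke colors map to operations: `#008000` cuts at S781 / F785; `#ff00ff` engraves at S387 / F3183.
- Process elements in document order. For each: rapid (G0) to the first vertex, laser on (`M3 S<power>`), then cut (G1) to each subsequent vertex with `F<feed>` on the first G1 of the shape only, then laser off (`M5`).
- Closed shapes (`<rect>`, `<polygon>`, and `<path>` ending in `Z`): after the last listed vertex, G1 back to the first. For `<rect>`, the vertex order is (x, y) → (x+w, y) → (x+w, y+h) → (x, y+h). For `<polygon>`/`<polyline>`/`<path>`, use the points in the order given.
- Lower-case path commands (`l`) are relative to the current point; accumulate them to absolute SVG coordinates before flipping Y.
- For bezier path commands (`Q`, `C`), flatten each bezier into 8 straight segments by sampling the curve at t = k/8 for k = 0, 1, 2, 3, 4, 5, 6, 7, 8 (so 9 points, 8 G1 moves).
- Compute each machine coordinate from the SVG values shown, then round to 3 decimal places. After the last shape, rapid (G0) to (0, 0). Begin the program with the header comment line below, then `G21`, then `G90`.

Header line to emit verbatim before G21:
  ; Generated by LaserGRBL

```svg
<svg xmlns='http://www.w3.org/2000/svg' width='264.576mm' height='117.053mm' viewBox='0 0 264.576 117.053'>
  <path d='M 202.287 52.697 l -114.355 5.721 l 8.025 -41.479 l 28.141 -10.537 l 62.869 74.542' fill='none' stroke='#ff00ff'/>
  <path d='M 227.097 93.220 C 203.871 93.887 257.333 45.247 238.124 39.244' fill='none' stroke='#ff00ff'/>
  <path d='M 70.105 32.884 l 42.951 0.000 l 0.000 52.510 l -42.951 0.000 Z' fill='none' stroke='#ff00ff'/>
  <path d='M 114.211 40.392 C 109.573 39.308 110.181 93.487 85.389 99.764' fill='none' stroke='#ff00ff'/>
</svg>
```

; Generated by LaserGRBL
G21
G90
G0 X202.287 Y64.356
M3 S387
G1 X87.932 Y58.635 F3183
G1 X95.957 Y100.114
G1 X124.098 Y110.651
G1 X186.967 Y36.109
M5
G0 X227.097 Y23.833
M3 S387
G1 X221.690 Y25.715 F3183
G1 X221.723 Y31.141
G1 X225.444 Y39.035
G1 X231.104 Y48.320
G1 X236.952 Y57.917
G1 X241.239 Y66.749
G1 X242.213 Y73.739
G1 X238.124 Y77.809
M5
G0 X70.105 Y84.169
M3 S387
G1 X113.056 Y84.169 F3183
G1 X113.056 Y31.659
G1 X70.105 Y31.659
G1 X70.105 Y84.169
M5
G0 X114.211 Y76.661
M3 S387
G1 X112.658 Y74.679 F3183
G1 X111.237 Y68.724
G1 X109.590 Y60.007
G1 X107.358 Y49.735
G1 X104.180 Y39.119
G1 X99.699 Y29.366
G1 X93.555 Y21.687
G1 X85.389 Y17.289
M5
G0 X0.000 Y0.000

viewBox `0 0 264.576 117.053` with mm width/height → 1 unit = 1 mm. Flip: y_m = 117.053 − y_svg.

**Shape 1** — `<path>` open polyline, stroke `#ff00ff` → engrave (S387, F3183). Machine vertices: (202.287,64.356) → (87.932,58.635) → (95.957,100.114) → (124.098,110.651) → (186.967,36.109). Open path.

**Shape 2** — `<path>` cubic bezier, stroke `#ff00ff` → engrave (S387, F3183). Control points (SVG): P0=(227.097,93.220), P1=(203.871,93.887), P2=(257.333,45.247), P3=(238.124,39.244); sampled at t=k/8. Machine vertices: (227.097,23.833) → (221.690,25.715) → (221.723,31.141) → (225.444,39.035) → (231.104,48.320) → (236.952,57.917) → (241.239,66.749) → (242.213,73.739) → (238.124,77.809). Open path.

**Shape 3** — `<path>` rectangle, stroke `#ff00ff` → engrave (S387, F3183). Machine vertices: (70.105,84.169) → (113.056,84.169) → (113.056,31.659) → (70.105,31.659) → (70.105,84.169). Closed: final G1 returns to the first vertex.

**Shape 4** — `<path>` cubic bezier, stroke `#ff00ff` → engrave (S387, F3183). Control points (SVG): P0=(114.211,40.392), P1=(109.573,39.308), P2=(110.181,93.487), P3=(85.389,99.764); sampled at t=k/8. Machine vertices: (114.211,76.661) → (112.658,74.679) → (111.237,68.724) → (109.590,60.007) → (107.358,49.735) → (104.180,39.119) → (99.699,29.366) → (93.555,21.687) → (85.389,17.289). Open path.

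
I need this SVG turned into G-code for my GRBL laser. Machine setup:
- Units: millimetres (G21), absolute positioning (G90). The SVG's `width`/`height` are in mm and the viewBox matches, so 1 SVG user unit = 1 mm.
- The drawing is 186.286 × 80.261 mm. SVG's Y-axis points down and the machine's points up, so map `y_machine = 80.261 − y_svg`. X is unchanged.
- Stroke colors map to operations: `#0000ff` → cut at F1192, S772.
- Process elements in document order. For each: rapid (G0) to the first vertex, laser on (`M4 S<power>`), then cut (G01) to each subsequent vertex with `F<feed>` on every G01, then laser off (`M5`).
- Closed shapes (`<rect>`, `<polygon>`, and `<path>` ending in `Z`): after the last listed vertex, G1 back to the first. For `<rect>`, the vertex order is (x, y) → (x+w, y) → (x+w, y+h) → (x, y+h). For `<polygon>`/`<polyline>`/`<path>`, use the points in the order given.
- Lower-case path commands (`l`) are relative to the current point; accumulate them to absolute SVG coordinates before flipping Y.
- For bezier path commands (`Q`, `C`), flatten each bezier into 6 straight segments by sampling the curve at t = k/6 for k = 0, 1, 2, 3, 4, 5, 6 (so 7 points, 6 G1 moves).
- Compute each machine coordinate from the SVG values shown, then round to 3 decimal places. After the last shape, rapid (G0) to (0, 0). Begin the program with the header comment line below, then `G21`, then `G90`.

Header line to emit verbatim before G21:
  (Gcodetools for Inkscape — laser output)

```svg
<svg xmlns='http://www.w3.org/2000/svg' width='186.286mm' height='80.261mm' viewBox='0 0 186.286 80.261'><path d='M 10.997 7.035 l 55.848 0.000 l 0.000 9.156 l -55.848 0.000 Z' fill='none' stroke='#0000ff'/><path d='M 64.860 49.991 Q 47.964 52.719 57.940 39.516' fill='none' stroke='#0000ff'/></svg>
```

viewBox `0 0 186.286 80.261` with mm width/height → 1 unit = 1 mm. Flip: y_m = 80.261 − y_svg.

**Shape 1** — `<path>` rectangle, stroke `#0000ff` → cut (S772, F1192). Machine vertices: (10.997,73.226) → (66.845,73.226) → (66.845,64.070) → (10.997,64.070) → (10.997,73.226). Closed: final G1 returns to the first vertex.

**Shape 2** — `<path>` quadratic bezier, stroke `#0000ff` → cut (S772, F1192). Control points (SVG): P0=(64.860,49.991), P1=(47.964,52.719), P2=(57.940,39.516); sampled at t=k/6. Machine vertices: (64.860,30.270) → (59.974,29.803) → (56.582,30.221) → (54.682,31.525) → (54.275,33.713) → (55.361,36.787) → (57.940,40.745). Open path.

(Gcodetools for Inkscape — laser output)
G21
G90
G0 X10.997 Y73.226
M4 S772
G01 X66.845 Y73.226 F1192
G01 X66.845 Y64.070 F1192
G01 X10.997 Y64.070 F1192
G01 X10.997 Y73.226 F1192
M5
G0 X64.860 Y30.270
M4 S772
G01 X59.974 Y29.803 F1192
G01 X56.582 Y30.221 F1192
G01 X54.682 Y31.525 F1192
G01 X54.275 Y33.713 F1192
G01 X55.361 Y36.787 F1192
G01 X57.940 Y40.745 F1192
M5
G0 X0.000 Y0.000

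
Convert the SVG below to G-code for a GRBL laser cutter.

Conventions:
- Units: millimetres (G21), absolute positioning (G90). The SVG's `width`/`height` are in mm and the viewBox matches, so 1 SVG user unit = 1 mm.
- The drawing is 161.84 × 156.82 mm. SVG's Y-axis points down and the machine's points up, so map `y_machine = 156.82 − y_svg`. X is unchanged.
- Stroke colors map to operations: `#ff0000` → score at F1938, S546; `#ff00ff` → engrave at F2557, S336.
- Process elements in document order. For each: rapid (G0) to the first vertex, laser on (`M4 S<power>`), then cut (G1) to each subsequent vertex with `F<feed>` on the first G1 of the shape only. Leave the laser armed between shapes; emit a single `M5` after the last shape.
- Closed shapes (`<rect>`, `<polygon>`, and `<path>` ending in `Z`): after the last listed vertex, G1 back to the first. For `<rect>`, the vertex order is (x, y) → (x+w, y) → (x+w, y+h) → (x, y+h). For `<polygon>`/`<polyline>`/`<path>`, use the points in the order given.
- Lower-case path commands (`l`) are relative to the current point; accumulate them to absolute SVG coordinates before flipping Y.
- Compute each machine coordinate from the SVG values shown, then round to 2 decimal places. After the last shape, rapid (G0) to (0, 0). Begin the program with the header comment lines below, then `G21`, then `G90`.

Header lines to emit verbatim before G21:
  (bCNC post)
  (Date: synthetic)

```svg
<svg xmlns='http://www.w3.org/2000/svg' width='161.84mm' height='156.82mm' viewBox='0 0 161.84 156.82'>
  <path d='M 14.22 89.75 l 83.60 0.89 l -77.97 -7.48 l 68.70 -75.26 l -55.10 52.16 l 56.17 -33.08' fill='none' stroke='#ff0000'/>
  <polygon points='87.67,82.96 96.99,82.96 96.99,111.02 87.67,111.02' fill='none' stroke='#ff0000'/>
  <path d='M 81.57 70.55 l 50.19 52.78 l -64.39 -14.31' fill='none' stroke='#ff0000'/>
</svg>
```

1 u = 1 mm; y_m = 156.82 − y.

[1] `<path>` open polyline, #ff0000→score S546 F1938: (14.22,67.07) → (97.82,66.18) → (19.85,73.66) → (88.55,148.92) → (33.45,96.76) → (89.62,129.84)

[2] `<polygon>` rectangle, #ff0000→score S546 F1938: (87.67,73.86) → (96.99,73.86) → (96.99,45.80) → (87.67,45.80) → (87.67,73.86) (closed)

[3] `<path>` open polyline, #ff0000→score S546 F1938: (81.57,86.27) → (131.76,33.49) → (67.37,47.80)

(bCNC post)
(Date: synthetic)
G21
G90
G0 X14.22 Y67.07
M4 S546
G1 X97.82 Y66.18 F1938
G1 X19.85 Y73.66
G1 X88.55 Y148.92
G1 X33.45 Y96.76
G1 X89.62 Y129.84
G0 X87.67 Y73.86
M4 S546
G1 X96.99 Y73.86 F1938
G1 X96.99 Y45.80
G1 X87.67 Y45.80
G1 X87.67 Y73.86
G0 X81.57 Y86.27
M4 S546
G1 X131.76 Y33.49 F1938
G1 X67.37 Y47.80
M5
G0 X0.00 Y0.00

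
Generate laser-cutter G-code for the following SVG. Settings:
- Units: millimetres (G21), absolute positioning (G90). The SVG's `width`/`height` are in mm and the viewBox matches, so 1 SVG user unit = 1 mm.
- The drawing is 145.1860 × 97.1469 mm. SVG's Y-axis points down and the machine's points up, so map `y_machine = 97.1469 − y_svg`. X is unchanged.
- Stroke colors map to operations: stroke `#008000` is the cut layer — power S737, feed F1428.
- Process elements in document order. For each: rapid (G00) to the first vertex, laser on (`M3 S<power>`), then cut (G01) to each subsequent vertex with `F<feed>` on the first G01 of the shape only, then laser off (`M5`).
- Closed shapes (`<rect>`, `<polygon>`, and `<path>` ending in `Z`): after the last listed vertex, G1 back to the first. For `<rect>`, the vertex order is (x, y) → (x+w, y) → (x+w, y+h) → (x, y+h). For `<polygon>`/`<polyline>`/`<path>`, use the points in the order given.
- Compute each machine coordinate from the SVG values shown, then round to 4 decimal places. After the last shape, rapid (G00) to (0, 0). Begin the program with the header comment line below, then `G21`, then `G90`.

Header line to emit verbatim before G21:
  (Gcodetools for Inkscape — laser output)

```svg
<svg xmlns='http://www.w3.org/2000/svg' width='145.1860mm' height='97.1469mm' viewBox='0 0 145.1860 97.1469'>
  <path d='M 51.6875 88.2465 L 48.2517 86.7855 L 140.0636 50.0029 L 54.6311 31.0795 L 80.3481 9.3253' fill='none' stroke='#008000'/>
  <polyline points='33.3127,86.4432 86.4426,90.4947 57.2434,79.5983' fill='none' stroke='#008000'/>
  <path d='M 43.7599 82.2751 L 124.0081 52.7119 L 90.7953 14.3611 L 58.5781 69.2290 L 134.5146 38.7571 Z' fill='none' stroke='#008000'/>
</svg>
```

(Gcodetools for Inkscape — laser output)
G21
G90
G00 X51.6875 Y8.9004
M3 S737
G01 X48.2517 Y10.3614 F1428
G01 X140.0636 Y47.1440
G01 X54.6311 Y66.0674
G01 X80.3481 Y87.8216
M5
G00 X33.3127 Y10.7037
M3 S737
G01 X86.4426 Y6.6522 F1428
G01 X57.2434 Y17.5486
M5
G00 X43.7599 Y14.8718
M3 S737
G01 X124.0081 Y44.4350 F1428
G01 X90.7953 Y82.7858
G01 X58.5781 Y27.9179
G01 X134.5146 Y58.3898
G01 X43.7599 Y14.8718
M5
G00 X0.0000 Y0.0000

viewBox `0 0 145.1860 97.1469` with mm width/height → 1 unit = 1 mm. Flip: y_m = 97.1469 − y_svg.

**Shape 1** — `<path>` open polyline, stroke `#008000` → cut (S737, F1428). Machine vertices: (51.6875,8.9004) → (48.2517,10.3614) → (140.0636,47.1440) → (54.6311,66.0674) → (80.3481,87.8216). Open path.

**Shape 2** — `<polyline>` open polyline, stroke `#008000` → cut (S737, F1428). Machine vertices: (33.3127,10.7037) → (86.4426,6.6522) → (57.2434,17.5486). Open path.

**Shape 3** — `<path>` closed polygon, stroke `#008000` → cut (S737, F1428). Machine vertices: (43.7599,14.8718) → (124.0081,44.4350) → (90.7953,82.7858) → (58.5781,27.9179) → (134.5146,58.3898) → (43.7599,14.8718). Closed: final G1 returns to the first vertex.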